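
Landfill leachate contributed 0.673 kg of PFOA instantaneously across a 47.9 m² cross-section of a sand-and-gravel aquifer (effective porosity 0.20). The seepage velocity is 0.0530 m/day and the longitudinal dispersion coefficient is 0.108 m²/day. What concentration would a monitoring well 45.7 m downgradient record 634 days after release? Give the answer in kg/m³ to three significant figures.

For an instantaneous plane source, C(x,t) = M/(n_e·A·√(4πDt)) · exp(−(x−vt)²/(4Dt)), with n_e·A the pore (flow) area.
Plume center vt = 0.0530 × 634 = 33.602 m, so the well at 45.7 m is 12.098 m downgradient of the peak.
√(4πDt) = 29.33 m, giving peak height M/(n_e·A·√(4πDt)) = 0.673/(0.20 × 47.9 × 29.33) = 0.002395 kg/m³.
(x−vt)²/(4Dt) = (12.098)²/(4 × 0.108 × 634) = 0.5344; exp(−0.5344) = 0.5860.
C = 0.002395 × 0.5860 = 0.00140 kg/m³.

0.00140 kg/m³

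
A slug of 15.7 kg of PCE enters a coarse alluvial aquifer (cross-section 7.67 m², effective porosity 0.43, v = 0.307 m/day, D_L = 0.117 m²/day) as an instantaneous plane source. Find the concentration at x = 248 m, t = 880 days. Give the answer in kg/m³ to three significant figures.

0.0402 kg/m³

For an instantaneous plane source, C(x,t) = M/(n_e·A·√(4πDt)) · exp(−(x−vt)²/(4Dt)), with n_e·A the pore (flow) area.
Plume center vt = 0.307 × 880 = 270.16 m, so the well at 248 m is 22.16 m upgradient of the peak.
√(4πDt) = 35.97 m, giving peak height M/(n_e·A·√(4πDt)) = 15.7/(0.43 × 7.67 × 35.97) = 0.1323 kg/m³.
(x−vt)²/(4Dt) = (-22.16)²/(4 × 0.117 × 880) = 1.192; exp(−1.192) = 0.3036.
C = 0.1323 × 0.3036 = 0.0402 kg/m³.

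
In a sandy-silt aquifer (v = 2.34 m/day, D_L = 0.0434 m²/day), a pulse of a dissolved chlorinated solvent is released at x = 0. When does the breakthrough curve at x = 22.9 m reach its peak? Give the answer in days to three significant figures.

For the 1D instantaneous-source solution, setting ∂C/∂t = 0 at fixed x gives v²t² + 2Dt − x² = 0, so t = (√(D² + v²x²) − D)/v².
√(D² + v²x²) = √(0.0434² + 2.34² × 22.9²) = 53.59; v² = 5.4756.
t = (53.59 − 0.0434)/5.4756 = 9.78 days (vs. the pure-advection estimate x/v = 9.79 d).

9.78 days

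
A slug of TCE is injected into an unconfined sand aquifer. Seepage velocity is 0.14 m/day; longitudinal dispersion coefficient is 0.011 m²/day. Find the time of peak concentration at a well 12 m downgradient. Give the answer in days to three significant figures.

For the 1D instantaneous-source solution, setting ∂C/∂t = 0 at fixed x gives v²t² + 2Dt − x² = 0, so t = (√(D² + v²x²) − D)/v².
√(D² + v²x²) = √(0.011² + 0.14² × 12²) = 1.680; v² = 0.0196.
t = (1.680 − 0.011)/0.0196 = 85.2 days (vs. the pure-advection estimate x/v = 85.7 d).

85.2 days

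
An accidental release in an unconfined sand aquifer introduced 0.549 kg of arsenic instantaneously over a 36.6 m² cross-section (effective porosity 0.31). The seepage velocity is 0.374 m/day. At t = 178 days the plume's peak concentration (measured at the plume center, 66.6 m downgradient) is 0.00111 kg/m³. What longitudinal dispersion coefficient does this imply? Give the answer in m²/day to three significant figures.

At the plume center C_max = M/(n_e·A·√(4πDt)), so D = M²/(4πt·(n_e·A·C_max)²).
n_e·A·C_max = 0.31 × 36.6 × 0.00111 = 0.01259 kg/m.
D = 0.549²/(4π × 178 × 0.01259²) = 0.850 m²/day.

0.850 m²/day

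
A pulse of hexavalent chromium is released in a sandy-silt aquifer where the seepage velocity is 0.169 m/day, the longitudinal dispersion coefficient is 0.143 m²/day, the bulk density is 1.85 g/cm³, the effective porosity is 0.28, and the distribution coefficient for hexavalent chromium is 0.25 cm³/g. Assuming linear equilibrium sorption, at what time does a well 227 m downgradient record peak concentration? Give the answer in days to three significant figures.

3550 days

Retardation factor R = 1 + ρ_b·K_d/n = 1 + 1.85 × 0.25/0.28 = 2.652.
Sorption retards both mechanisms: v_R = v/R = 0.06373 m/day, D_R = D/R = 0.05392 m²/day.
Peak time from v_R²t² + 2D_R t − x² = 0: t = (√(D_R² + v_R²x²) − D_R)/v_R².
√(D_R² + v_R²x²) = √(0.05392² + 0.06373² × 227²) = 14.47; v_R² = 0.004062.
t = (14.47 − 0.05392)/0.004062 = 3550 days.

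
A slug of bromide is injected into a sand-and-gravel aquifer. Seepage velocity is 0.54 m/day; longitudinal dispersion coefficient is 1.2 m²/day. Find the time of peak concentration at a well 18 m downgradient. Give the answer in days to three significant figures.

29.5 days

For the 1D instantaneous-source solution, setting ∂C/∂t = 0 at fixed x gives v²t² + 2Dt − x² = 0, so t = (√(D² + v²x²) − D)/v².
√(D² + v²x²) = √(1.2² + 0.54² × 18²) = 9.794; v² = 0.2916.
t = (9.794 − 1.2)/0.2916 = 29.5 days (vs. the pure-advection estimate x/v = 33.3 d).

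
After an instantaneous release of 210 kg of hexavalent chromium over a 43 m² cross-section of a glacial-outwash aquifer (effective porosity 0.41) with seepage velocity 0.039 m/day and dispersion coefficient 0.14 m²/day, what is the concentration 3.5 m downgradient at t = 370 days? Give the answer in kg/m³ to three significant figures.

For an instantaneous plane source, C(x,t) = M/(n_e·A·√(4πDt)) · exp(−(x−vt)²/(4Dt)), with n_e·A the pore (flow) area.
Plume center vt = 0.039 × 370 = 14.43 m, so the well at 3.5 m is 10.93 m upgradient of the peak.
√(4πDt) = 25.51 m, giving peak height M/(n_e·A·√(4πDt)) = 210/(0.41 × 43 × 25.51) = 0.4669 kg/m³.
(x−vt)²/(4Dt) = (-10.93)²/(4 × 0.14 × 370) = 0.5766; exp(−0.5766) = 0.5618.
C = 0.4669 × 0.5618 = 0.262 kg/m³.

0.262 kg/m³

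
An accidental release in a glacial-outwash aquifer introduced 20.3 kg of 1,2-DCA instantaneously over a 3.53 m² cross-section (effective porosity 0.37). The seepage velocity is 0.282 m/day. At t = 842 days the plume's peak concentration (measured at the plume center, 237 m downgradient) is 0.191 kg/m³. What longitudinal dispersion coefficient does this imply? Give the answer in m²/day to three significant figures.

At the plume center C_max = M/(n_e·A·√(4πDt)), so D = M²/(4πt·(n_e·A·C_max)²).
n_e·A·C_max = 0.37 × 3.53 × 0.191 = 0.2495 kg/m.
D = 20.3²/(4π × 842 × 0.2495²) = 0.626 m²/day.

0.626 m²/day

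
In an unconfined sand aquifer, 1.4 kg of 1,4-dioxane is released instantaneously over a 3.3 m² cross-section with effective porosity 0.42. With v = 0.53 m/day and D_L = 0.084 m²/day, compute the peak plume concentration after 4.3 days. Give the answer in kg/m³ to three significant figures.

0.474 kg/m³

The peak of an instantaneous 1D plume sits at x = vt; there the Gaussian factor is 1 and C_max = M/(n_e·A·√(4πDt)), where n_e·A is the pore area the mass is dissolved in.
√(4πDt) = √(4π × 0.084 × 4.3) = 2.130 m, so C_max = 1.4/(0.42 × 3.3 × 2.130) = 0.474 kg/m³.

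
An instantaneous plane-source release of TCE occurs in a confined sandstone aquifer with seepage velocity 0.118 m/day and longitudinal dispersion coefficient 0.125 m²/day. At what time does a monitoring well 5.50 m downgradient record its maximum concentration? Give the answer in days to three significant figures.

For the 1D instantaneous-source solution, setting ∂C/∂t = 0 at fixed x gives v²t² + 2Dt − x² = 0, so t = (√(D² + v²x²) − D)/v².
√(D² + v²x²) = √(0.125² + 0.118² × 5.50²) = 0.6609; v² = 0.013924.
t = (0.6609 − 0.125)/0.013924 = 38.5 days (vs. the pure-advection estimate x/v = 46.6 d).

38.5 days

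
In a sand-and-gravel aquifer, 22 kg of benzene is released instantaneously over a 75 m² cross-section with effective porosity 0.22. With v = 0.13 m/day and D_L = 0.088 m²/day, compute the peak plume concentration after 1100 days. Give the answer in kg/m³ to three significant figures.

The peak of an instantaneous 1D plume sits at x = vt; there the Gaussian factor is 1 and C_max = M/(n_e·A·√(4πDt)), where n_e·A is the pore area the mass is dissolved in.
√(4πDt) = √(4π × 0.088 × 1100) = 34.88 m, so C_max = 22/(0.22 × 75 × 34.88) = 0.0382 kg/m³.

0.0382 kg/m³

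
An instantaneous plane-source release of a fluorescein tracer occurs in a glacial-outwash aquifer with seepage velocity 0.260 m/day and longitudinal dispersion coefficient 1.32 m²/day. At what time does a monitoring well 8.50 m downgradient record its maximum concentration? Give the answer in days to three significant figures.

18.6 days

For the 1D instantaneous-source solution, setting ∂C/∂t = 0 at fixed x gives v²t² + 2Dt − x² = 0, so t = (√(D² + v²x²) − D)/v².
√(D² + v²x²) = √(1.32² + 0.260² × 8.50²) = 2.574; v² = 0.0676.
t = (2.574 − 1.32)/0.0676 = 18.6 days (vs. the pure-advection estimate x/v = 32.7 d).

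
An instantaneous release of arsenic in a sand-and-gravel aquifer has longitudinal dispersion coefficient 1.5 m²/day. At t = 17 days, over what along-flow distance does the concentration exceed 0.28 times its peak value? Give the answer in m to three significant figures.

22.8 m

The plume is Gaussian with σ = √(2Dt) = √(2 × 1.5 × 17) = 7.141 m.
C/C_peak = exp(−Δx²/(2σ²)) = 0.28 ⇒ Δx = σ·√(−2 ln 0.28) = 7.141 × 1.596 = 11.40 m.
Width = 2Δx = 22.8 m.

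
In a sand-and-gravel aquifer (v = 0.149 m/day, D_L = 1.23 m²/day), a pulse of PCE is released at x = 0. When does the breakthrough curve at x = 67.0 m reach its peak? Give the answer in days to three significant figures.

For the 1D instantaneous-source solution, setting ∂C/∂t = 0 at fixed x gives v²t² + 2Dt − x² = 0, so t = (√(D² + v²x²) − D)/v².
√(D² + v²x²) = √(1.23² + 0.149² × 67.0²) = 10.06; v² = 0.022201.
t = (10.06 − 1.23)/0.022201 = 398 days (vs. the pure-advection estimate x/v = 450 d).

398 days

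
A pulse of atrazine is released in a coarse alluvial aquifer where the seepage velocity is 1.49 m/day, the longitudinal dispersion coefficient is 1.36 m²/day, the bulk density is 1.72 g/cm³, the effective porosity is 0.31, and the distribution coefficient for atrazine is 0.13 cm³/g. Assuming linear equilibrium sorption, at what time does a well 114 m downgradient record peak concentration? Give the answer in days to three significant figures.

Retardation factor R = 1 + ρ_b·K_d/n = 1 + 1.72 × 0.13/0.31 = 1.721.
Sorption retards both mechanisms: v_R = v/R = 0.8658 m/day, D_R = D/R = 0.7902 m²/day.
Peak time from v_R²t² + 2D_R t − x² = 0: t = (√(D_R² + v_R²x²) − D_R)/v_R².
√(D_R² + v_R²x²) = √(0.7902² + 0.8658² × 114²) = 98.70; v_R² = 0.7496.
t = (98.70 − 0.7902)/0.7496 = 131 days.

131 days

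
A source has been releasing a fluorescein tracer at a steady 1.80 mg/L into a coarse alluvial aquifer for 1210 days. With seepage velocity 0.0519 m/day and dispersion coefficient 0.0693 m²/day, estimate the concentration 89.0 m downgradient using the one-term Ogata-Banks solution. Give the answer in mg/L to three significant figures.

For a continuous step input, C/C₀ ≈ ½·erfc((x−vt)/(2√(Dt))).
vt = 0.0519 × 1210 = 62.799 m and 2√(Dt) = 2√(0.0693 × 1210) = 18.31 m.
Argument (x−vt)/(2√(Dt)) = (89.0 − 62.799)/18.31 = 1.431; ½·erfc(1.431) = 0.02150.
C = 1.80 × 0.02150 = 0.0387 mg/L.

0.0387 mg/L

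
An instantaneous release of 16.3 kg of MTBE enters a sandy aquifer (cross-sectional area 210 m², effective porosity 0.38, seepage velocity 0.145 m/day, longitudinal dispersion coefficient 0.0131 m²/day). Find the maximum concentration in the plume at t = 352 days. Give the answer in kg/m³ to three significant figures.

The peak of an instantaneous 1D plume sits at x = vt; there the Gaussian factor is 1 and C_max = M/(n_e·A·√(4πDt)), where n_e·A is the pore area the mass is dissolved in.
√(4πDt) = √(4π × 0.0131 × 352) = 7.612 m, so C_max = 16.3/(0.38 × 210 × 7.612) = 0.0268 kg/m³.

0.0268 kg/m³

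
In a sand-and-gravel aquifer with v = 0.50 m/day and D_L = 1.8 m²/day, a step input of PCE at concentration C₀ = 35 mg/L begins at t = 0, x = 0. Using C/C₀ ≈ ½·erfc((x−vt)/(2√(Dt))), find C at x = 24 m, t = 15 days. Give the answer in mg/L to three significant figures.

0.433 mg/L

For a continuous step input, C/C₀ ≈ ½·erfc((x−vt)/(2√(Dt))).
vt = 0.50 × 15 = 7.5 m and 2√(Dt) = 2√(1.8 × 15) = 10.39 m.
Argument (x−vt)/(2√(Dt)) = (24 − 7.5)/10.39 = 1.588; ½·erfc(1.588) = 0.01236.
C = 35 × 0.01236 = 0.433 mg/L.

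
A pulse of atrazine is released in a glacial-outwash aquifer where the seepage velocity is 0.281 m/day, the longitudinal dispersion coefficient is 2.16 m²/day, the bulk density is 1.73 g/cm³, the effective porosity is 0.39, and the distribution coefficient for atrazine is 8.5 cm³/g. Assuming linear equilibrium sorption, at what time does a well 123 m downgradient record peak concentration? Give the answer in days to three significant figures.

Retardation factor R = 1 + ρ_b·K_d/n = 1 + 1.73 × 8.5/0.39 = 38.71.
Sorption retards both mechanisms: v_R = v/R = 0.007259 m/day, D_R = D/R = 0.05580 m²/day.
Peak time from v_R²t² + 2D_R t − x² = 0: t = (√(D_R² + v_R²x²) − D_R)/v_R².
√(D_R² + v_R²x²) = √(0.05580² + 0.007259² × 123²) = 0.8946; v_R² = 5.269e-05.
t = (0.8946 − 0.05580)/5.269e-05 = 15900 days.

15900 days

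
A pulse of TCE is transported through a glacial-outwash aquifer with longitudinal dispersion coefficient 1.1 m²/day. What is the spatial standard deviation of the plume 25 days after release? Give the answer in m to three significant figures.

Dispersive spreading gives a Gaussian with σ² = 2Dt; advection only shifts the center.
σ = √(2 × 1.1 × 25) = 7.42 m.

7.42 m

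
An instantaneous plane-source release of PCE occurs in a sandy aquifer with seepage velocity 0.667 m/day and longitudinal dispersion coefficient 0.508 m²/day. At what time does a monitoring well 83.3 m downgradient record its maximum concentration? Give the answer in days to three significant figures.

For the 1D instantaneous-source solution, setting ∂C/∂t = 0 at fixed x gives v²t² + 2Dt − x² = 0, so t = (√(D² + v²x²) − D)/v².
√(D² + v²x²) = √(0.508² + 0.667² × 83.3²) = 55.56; v² = 0.444889.
t = (55.56 − 0.508)/0.444889 = 124 days (vs. the pure-advection estimate x/v = 125 d).

124 days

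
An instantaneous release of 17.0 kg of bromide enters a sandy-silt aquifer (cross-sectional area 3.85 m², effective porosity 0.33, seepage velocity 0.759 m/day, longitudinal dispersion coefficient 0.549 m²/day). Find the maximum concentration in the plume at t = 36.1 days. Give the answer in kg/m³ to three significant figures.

0.848 kg/m³

The peak of an instantaneous 1D plume sits at x = vt; there the Gaussian factor is 1 and C_max = M/(n_e·A·√(4πDt)), where n_e·A is the pore area the mass is dissolved in.
√(4πDt) = √(4π × 0.549 × 36.1) = 15.78 m, so C_max = 17.0/(0.33 × 3.85 × 15.78) = 0.848 kg/m³.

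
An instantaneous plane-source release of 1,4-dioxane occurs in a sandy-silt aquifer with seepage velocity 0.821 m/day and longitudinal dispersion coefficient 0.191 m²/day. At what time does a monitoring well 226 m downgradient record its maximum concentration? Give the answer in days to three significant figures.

For the 1D instantaneous-source solution, setting ∂C/∂t = 0 at fixed x gives v²t² + 2Dt − x² = 0, so t = (√(D² + v²x²) − D)/v².
√(D² + v²x²) = √(0.191² + 0.821² × 226²) = 185.5; v² = 0.674041.
t = (185.5 − 0.191)/0.674041 = 275 days (vs. the pure-advection estimate x/v = 275 d).

275 days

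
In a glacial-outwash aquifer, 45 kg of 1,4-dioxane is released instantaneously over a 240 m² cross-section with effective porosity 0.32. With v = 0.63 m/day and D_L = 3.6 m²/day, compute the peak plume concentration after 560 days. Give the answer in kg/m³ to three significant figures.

0.00368 kg/m³

The peak of an instantaneous 1D plume sits at x = vt; there the Gaussian factor is 1 and C_max = M/(n_e·A·√(4πDt)), where n_e·A is the pore area the mass is dissolved in.
√(4πDt) = √(4π × 3.6 × 560) = 159.2 m, so C_max = 45/(0.32 × 240 × 159.2) = 0.00368 kg/m³.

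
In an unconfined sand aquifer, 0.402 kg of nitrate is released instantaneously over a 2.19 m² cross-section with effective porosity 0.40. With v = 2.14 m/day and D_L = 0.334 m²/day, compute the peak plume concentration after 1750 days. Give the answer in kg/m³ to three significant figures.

The peak of an instantaneous 1D plume sits at x = vt; there the Gaussian factor is 1 and C_max = M/(n_e·A·√(4πDt)), where n_e·A is the pore area the mass is dissolved in.
√(4πDt) = √(4π × 0.334 × 1750) = 85.70 m, so C_max = 0.402/(0.40 × 2.19 × 85.70) = 0.00535 kg/m³.

0.00535 kg/m³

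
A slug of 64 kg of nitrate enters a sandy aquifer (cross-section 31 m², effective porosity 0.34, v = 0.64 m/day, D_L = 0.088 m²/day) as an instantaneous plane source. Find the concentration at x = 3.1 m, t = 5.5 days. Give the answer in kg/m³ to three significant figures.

For an instantaneous plane source, C(x,t) = M/(n_e·A·√(4πDt)) · exp(−(x−vt)²/(4Dt)), with n_e·A the pore (flow) area.
Plume center vt = 0.64 × 5.5 = 3.52 m, so the well at 3.1 m is 0.42 m upgradient of the peak.
√(4πDt) = 2.466 m, giving peak height M/(n_e·A·√(4πDt)) = 64/(0.34 × 31 × 2.466) = 2.462 kg/m³.
(x−vt)²/(4Dt) = (-0.42)²/(4 × 0.088 × 5.5) = 0.09112; exp(−0.09112) = 0.9129.
C = 2.462 × 0.9129 = 2.25 kg/m³.

2.25 kg/m³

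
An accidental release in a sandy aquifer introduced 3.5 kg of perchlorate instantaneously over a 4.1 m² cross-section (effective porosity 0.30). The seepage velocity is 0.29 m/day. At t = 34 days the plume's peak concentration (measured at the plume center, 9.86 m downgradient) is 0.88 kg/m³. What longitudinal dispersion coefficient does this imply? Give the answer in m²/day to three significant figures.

0.0245 m²/day

At the plume center C_max = M/(n_e·A·√(4πDt)), so D = M²/(4πt·(n_e·A·C_max)²).
n_e·A·C_max = 0.30 × 4.1 × 0.88 = 1.082 kg/m.
D = 3.5²/(4π × 34 × 1.082²) = 0.0245 m²/day.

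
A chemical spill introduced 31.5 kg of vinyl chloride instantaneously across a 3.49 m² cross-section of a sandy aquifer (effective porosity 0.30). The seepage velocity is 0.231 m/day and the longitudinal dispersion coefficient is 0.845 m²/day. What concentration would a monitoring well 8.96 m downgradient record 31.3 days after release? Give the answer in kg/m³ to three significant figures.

For an instantaneous plane source, C(x,t) = M/(n_e·A·√(4πDt)) · exp(−(x−vt)²/(4Dt)), with n_e·A the pore (flow) area.
Plume center vt = 0.231 × 31.3 = 7.2303 m, so the well at 8.96 m is 1.7297 m downgradient of the peak.
√(4πDt) = 18.23 m, giving peak height M/(n_e·A·√(4πDt)) = 31.5/(0.30 × 3.49 × 18.23) = 1.650 kg/m³.
(x−vt)²/(4Dt) = (1.7297)²/(4 × 0.845 × 31.3) = 0.02828; exp(−0.02828) = 0.9721.
C = 1.650 × 0.9721 = 1.60 kg/m³.

1.60 kg/m³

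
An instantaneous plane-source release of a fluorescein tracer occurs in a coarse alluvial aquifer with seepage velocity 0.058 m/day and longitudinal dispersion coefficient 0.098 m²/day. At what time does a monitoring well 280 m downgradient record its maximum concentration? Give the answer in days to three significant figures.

For the 1D instantaneous-source solution, setting ∂C/∂t = 0 at fixed x gives v²t² + 2Dt − x² = 0, so t = (√(D² + v²x²) − D)/v².
√(D² + v²x²) = √(0.098² + 0.058² × 280²) = 16.24; v² = 0.003364.
t = (16.24 − 0.098)/0.003364 = 4800 days (vs. the pure-advection estimate x/v = 4830 d).

4800 days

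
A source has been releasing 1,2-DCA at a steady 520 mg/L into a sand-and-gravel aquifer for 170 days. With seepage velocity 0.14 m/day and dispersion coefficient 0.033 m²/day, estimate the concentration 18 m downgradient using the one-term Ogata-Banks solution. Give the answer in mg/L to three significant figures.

498 mg/L

For a continuous step input, C/C₀ ≈ ½·erfc((x−vt)/(2√(Dt))).
vt = 0.14 × 170 = 23.8 m and 2√(Dt) = 2√(0.033 × 170) = 4.737 m.
Argument (x−vt)/(2√(Dt)) = (18 − 23.8)/4.737 = -1.224; ½·erfc(-1.224) = 0.9583.
C = 520 × 0.9583 = 498 mg/L.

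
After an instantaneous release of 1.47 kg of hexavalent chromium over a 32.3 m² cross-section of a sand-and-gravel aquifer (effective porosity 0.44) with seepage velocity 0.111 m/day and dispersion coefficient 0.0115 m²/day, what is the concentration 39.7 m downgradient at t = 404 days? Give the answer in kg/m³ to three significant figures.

For an instantaneous plane source, C(x,t) = M/(n_e·A·√(4πDt)) · exp(−(x−vt)²/(4Dt)), with n_e·A the pore (flow) area.
Plume center vt = 0.111 × 404 = 44.844 m, so the well at 39.7 m is 5.144 m upgradient of the peak.
√(4πDt) = 7.641 m, giving peak height M/(n_e·A·√(4πDt)) = 1.47/(0.44 × 32.3 × 7.641) = 0.01354 kg/m³.
(x−vt)²/(4Dt) = (-5.144)²/(4 × 0.0115 × 404) = 1.424; exp(−1.424) = 0.2407.
C = 0.01354 × 0.2407 = 0.00326 kg/m³.

0.00326 kg/m³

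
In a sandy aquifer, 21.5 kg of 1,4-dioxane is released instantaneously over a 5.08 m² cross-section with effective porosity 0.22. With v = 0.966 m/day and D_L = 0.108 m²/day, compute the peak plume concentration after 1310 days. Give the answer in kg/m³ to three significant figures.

The peak of an instantaneous 1D plume sits at x = vt; there the Gaussian factor is 1 and C_max = M/(n_e·A·√(4πDt)), where n_e·A is the pore area the mass is dissolved in.
√(4πDt) = √(4π × 0.108 × 1310) = 42.17 m, so C_max = 21.5/(0.22 × 5.08 × 42.17) = 0.456 kg/m³.

0.456 kg/m³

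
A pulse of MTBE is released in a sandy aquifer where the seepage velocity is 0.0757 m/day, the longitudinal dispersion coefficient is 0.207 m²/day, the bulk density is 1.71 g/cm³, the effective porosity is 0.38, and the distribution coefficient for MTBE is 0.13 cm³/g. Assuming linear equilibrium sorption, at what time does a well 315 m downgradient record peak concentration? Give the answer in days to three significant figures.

Retardation factor R = 1 + ρ_b·K_d/n = 1 + 1.71 × 0.13/0.38 = 1.585.
Sorption retards both mechanisms: v_R = v/R = 0.04776 m/day, D_R = D/R = 0.1306 m²/day.
Peak time from v_R²t² + 2D_R t − x² = 0: t = (√(D_R² + v_R²x²) − D_R)/v_R².
√(D_R² + v_R²x²) = √(0.1306² + 0.04776² × 315²) = 15.04; v_R² = 0.002281.
t = (15.04 − 0.1306)/0.002281 = 6540 days.

6540 days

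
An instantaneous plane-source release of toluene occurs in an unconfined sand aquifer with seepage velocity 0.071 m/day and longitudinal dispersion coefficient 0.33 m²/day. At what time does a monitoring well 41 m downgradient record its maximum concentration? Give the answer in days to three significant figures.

For the 1D instantaneous-source solution, setting ∂C/∂t = 0 at fixed x gives v²t² + 2Dt − x² = 0, so t = (√(D² + v²x²) − D)/v².
√(D² + v²x²) = √(0.33² + 0.071² × 41²) = 2.930; v² = 0.005041.
t = (2.930 − 0.33)/0.005041 = 516 days (vs. the pure-advection estimate x/v = 577 d).

516 days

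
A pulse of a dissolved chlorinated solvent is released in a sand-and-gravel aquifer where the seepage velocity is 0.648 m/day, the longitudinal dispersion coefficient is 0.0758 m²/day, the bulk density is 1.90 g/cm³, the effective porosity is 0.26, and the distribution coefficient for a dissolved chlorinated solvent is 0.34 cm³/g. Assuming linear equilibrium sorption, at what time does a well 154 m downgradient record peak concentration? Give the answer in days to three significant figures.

828 days

Retardation factor R = 1 + ρ_b·K_d/n = 1 + 1.90 × 0.34/0.26 = 3.485.
Sorption retards both mechanisms: v_R = v/R = 0.1859 m/day, D_R = D/R = 0.02175 m²/day.
Peak time from v_R²t² + 2D_R t − x² = 0: t = (√(D_R² + v_R²x²) − D_R)/v_R².
√(D_R² + v_R²x²) = √(0.02175² + 0.1859² × 154²) = 28.63; v_R² = 0.03456.
t = (28.63 − 0.02175)/0.03456 = 828 days.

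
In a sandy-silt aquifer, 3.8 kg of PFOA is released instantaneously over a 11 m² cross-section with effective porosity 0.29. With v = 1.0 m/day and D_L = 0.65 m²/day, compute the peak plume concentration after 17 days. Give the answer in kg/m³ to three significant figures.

The peak of an instantaneous 1D plume sits at x = vt; there the Gaussian factor is 1 and C_max = M/(n_e·A·√(4πDt)), where n_e·A is the pore area the mass is dissolved in.
√(4πDt) = √(4π × 0.65 × 17) = 11.78 m, so C_max = 3.8/(0.29 × 11 × 11.78) = 0.101 kg/m³.

0.101 kg/m³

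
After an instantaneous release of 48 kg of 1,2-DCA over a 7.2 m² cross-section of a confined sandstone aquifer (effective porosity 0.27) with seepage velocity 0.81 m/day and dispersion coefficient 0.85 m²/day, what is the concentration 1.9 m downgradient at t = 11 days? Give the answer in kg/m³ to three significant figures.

For an instantaneous plane source, C(x,t) = M/(n_e·A·√(4πDt)) · exp(−(x−vt)²/(4Dt)), with n_e·A the pore (flow) area.
Plume center vt = 0.81 × 11 = 8.91 m, so the well at 1.9 m is 7.01 m upgradient of the peak.
√(4πDt) = 10.84 m, giving peak height M/(n_e·A·√(4πDt)) = 48/(0.27 × 7.2 × 10.84) = 2.278 kg/m³.
(x−vt)²/(4Dt) = (-7.01)²/(4 × 0.85 × 11) = 1.314; exp(−1.314) = 0.2687.
C = 2.278 × 0.2687 = 0.612 kg/m³.

0.612 kg/m³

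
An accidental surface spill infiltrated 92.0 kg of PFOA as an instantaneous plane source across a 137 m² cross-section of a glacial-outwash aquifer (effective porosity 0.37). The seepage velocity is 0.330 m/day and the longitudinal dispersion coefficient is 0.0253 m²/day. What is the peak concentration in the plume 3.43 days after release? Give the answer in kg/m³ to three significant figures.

1.74 kg/m³

The peak of an instantaneous 1D plume sits at x = vt; there the Gaussian factor is 1 and C_max = M/(n_e·A·√(4πDt)), where n_e·A is the pore area the mass is dissolved in.
√(4πDt) = √(4π × 0.0253 × 3.43) = 1.044 m, so C_max = 92.0/(0.37 × 137 × 1.044) = 1.74 kg/m³.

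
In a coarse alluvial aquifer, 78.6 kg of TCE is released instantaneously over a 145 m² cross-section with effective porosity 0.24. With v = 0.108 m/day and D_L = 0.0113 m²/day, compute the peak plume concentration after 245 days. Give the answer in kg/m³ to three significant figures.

0.383 kg/m³

The peak of an instantaneous 1D plume sits at x = vt; there the Gaussian factor is 1 and C_max = M/(n_e·A·√(4πDt)), where n_e·A is the pore area the mass is dissolved in.
√(4πDt) = √(4π × 0.0113 × 245) = 5.898 m, so C_max = 78.6/(0.24 × 145 × 5.898) = 0.383 kg/m³.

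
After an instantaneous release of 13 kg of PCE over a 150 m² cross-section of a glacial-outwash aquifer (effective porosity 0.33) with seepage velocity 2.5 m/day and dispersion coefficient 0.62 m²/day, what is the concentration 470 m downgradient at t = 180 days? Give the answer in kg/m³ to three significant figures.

0.00286 kg/m³

For an instantaneous plane source, C(x,t) = M/(n_e·A·√(4πDt)) · exp(−(x−vt)²/(4Dt)), with n_e·A the pore (flow) area.
Plume center vt = 2.5 × 180 = 450 m, so the well at 470 m is 20 m downgradient of the peak.
√(4πDt) = 37.45 m, giving peak height M/(n_e·A·√(4πDt)) = 13/(0.33 × 150 × 37.45) = 0.007013 kg/m³.
(x−vt)²/(4Dt) = (20)²/(4 × 0.62 × 180) = 0.8961; exp(−0.8961) = 0.4082.
C = 0.007013 × 0.4082 = 0.00286 kg/m³.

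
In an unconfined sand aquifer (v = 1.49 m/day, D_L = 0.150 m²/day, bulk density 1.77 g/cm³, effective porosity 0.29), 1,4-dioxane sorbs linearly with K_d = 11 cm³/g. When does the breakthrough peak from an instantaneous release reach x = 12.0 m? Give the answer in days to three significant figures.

Retardation factor R = 1 + ρ_b·K_d/n = 1 + 1.77 × 11/0.29 = 68.14.
Sorption retards both mechanisms: v_R = v/R = 0.02187 m/day, D_R = D/R = 0.002201 m²/day.
Peak time from v_R²t² + 2D_R t − x² = 0: t = (√(D_R² + v_R²x²) − D_R)/v_R².
√(D_R² + v_R²x²) = √(0.002201² + 0.02187² × 12.0²) = 0.2624; v_R² = 0.0004783.
t = (0.2624 − 0.002201)/0.0004783 = 544 days.

544 days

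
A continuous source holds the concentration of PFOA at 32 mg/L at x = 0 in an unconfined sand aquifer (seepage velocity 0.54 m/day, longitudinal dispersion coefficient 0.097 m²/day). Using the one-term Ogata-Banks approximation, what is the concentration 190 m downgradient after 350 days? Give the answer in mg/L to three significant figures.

14.5 mg/L

For a continuous step input, C/C₀ ≈ ½·erfc((x−vt)/(2√(Dt))).
vt = 0.54 × 350 = 189 m and 2√(Dt) = 2√(0.097 × 350) = 11.65 m.
Argument (x−vt)/(2√(Dt)) = (190 − 189)/11.65 = 0.08584; ½·erfc(0.08584) = 0.4517.
C = 32 × 0.4517 = 14.5 mg/L.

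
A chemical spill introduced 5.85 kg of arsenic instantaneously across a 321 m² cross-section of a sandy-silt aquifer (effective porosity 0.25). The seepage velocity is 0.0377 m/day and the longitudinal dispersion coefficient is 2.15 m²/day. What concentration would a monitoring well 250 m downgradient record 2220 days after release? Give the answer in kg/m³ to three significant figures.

6.99e-05 kg/m³

For an instantaneous plane source, C(x,t) = M/(n_e·A·√(4πDt)) · exp(−(x−vt)²/(4Dt)), with n_e·A the pore (flow) area.
Plume center vt = 0.0377 × 2220 = 83.694 m, so the well at 250 m is 166.306 m downgradient of the peak.
√(4πDt) = 244.9 m, giving peak height M/(n_e·A·√(4πDt)) = 5.85/(0.25 × 321 × 244.9) = 0.0002977 kg/m³.
(x−vt)²/(4Dt) = (166.306)²/(4 × 2.15 × 2220) = 1.449; exp(−1.449) = 0.2348.
C = 0.0002977 × 0.2348 = 6.99e-05 kg/m³.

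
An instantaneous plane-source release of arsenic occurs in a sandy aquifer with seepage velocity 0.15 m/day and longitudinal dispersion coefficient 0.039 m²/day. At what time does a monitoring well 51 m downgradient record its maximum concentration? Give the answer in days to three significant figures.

338 days

For the 1D instantaneous-source solution, setting ∂C/∂t = 0 at fixed x gives v²t² + 2Dt − x² = 0, so t = (√(D² + v²x²) − D)/v².
√(D² + v²x²) = √(0.039² + 0.15² × 51²) = 7.650; v² = 0.0225.
t = (7.650 − 0.039)/0.0225 = 338 days (vs. the pure-advection estimate x/v = 340 d).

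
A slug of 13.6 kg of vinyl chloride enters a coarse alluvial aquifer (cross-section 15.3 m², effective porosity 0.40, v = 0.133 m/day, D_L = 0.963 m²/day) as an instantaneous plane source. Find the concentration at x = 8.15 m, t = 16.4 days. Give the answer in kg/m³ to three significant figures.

0.0897 kg/m³

For an instantaneous plane source, C(x,t) = M/(n_e·A·√(4πDt)) · exp(−(x−vt)²/(4Dt)), with n_e·A the pore (flow) area.
Plume center vt = 0.133 × 16.4 = 2.1812 m, so the well at 8.15 m is 5.9688 m downgradient of the peak.
√(4πDt) = 14.09 m, giving peak height M/(n_e·A·√(4πDt)) = 13.6/(0.40 × 15.3 × 14.09) = 0.1577 kg/m³.
(x−vt)²/(4Dt) = (5.9688)²/(4 × 0.963 × 16.4) = 0.5640; exp(−0.5640) = 0.5689.
C = 0.1577 × 0.5689 = 0.0897 kg/m³.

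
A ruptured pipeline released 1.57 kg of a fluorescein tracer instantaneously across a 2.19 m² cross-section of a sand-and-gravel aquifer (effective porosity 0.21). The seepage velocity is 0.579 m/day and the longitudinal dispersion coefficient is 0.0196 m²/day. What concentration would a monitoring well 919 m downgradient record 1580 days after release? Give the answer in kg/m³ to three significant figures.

0.150 kg/m³

For an instantaneous plane source, C(x,t) = M/(n_e·A·√(4πDt)) · exp(−(x−vt)²/(4Dt)), with n_e·A the pore (flow) area.
Plume center vt = 0.579 × 1580 = 914.82 m, so the well at 919 m is 4.18 m downgradient of the peak.
√(4πDt) = 19.73 m, giving peak height M/(n_e·A·√(4πDt)) = 1.57/(0.21 × 2.19 × 19.73) = 0.1730 kg/m³.
(x−vt)²/(4Dt) = (4.18)²/(4 × 0.0196 × 1580) = 0.1411; exp(−0.1411) = 0.8684.
C = 0.1730 × 0.8684 = 0.150 kg/m³.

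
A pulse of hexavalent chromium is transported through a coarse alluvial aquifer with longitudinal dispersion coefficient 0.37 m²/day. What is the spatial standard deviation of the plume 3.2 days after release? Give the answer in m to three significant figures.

Dispersive spreading gives a Gaussian with σ² = 2Dt; advection only shifts the center.
σ = √(2 × 0.37 × 3.2) = 1.54 m.

1.54 m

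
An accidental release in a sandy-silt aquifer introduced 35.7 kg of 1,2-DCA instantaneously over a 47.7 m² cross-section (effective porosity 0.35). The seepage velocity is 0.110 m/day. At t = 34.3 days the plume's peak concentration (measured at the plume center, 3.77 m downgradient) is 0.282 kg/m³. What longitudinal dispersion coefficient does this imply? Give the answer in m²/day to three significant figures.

0.133 m²/day

At the plume center C_max = M/(n_e·A·√(4πDt)), so D = M²/(4πt·(n_e·A·C_max)²).
n_e·A·C_max = 0.35 × 47.7 × 0.282 = 4.708 kg/m.
D = 35.7²/(4π × 34.3 × 4.708²) = 0.133 m²/day.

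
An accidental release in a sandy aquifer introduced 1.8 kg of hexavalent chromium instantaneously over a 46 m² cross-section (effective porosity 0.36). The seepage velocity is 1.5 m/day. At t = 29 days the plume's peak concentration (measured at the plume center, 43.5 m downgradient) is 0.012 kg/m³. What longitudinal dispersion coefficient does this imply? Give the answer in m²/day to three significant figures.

0.225 m²/day

At the plume center C_max = M/(n_e·A·√(4πDt)), so D = M²/(4πt·(n_e·A·C_max)²).
n_e·A·C_max = 0.36 × 46 × 0.012 = 0.1987 kg/m.
D = 1.8²/(4π × 29 × 0.1987²) = 0.225 m²/day.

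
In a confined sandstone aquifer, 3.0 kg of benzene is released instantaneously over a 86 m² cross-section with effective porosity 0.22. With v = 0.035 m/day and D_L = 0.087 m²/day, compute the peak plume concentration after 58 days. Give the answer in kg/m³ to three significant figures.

The peak of an instantaneous 1D plume sits at x = vt; there the Gaussian factor is 1 and C_max = M/(n_e·A·√(4πDt)), where n_e·A is the pore area the mass is dissolved in.
√(4πDt) = √(4π × 0.087 × 58) = 7.963 m, so C_max = 3.0/(0.22 × 86 × 7.963) = 0.0199 kg/m³.

0.0199 kg/m³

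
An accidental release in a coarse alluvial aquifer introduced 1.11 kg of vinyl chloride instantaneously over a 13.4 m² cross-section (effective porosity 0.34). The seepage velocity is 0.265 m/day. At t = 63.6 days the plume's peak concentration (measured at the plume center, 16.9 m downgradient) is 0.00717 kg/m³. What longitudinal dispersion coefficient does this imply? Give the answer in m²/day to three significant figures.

At the plume center C_max = M/(n_e·A·√(4πDt)), so D = M²/(4πt·(n_e·A·C_max)²).
n_e·A·C_max = 0.34 × 13.4 × 0.00717 = 0.03267 kg/m.
D = 1.11²/(4π × 63.6 × 0.03267²) = 1.44 m²/day.

1.44 m²/day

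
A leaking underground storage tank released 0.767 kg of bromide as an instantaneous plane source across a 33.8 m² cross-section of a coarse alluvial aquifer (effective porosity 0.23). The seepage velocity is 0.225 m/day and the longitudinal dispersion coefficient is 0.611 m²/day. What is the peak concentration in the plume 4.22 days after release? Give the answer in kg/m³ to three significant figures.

0.0173 kg/m³

The peak of an instantaneous 1D plume sits at x = vt; there the Gaussian factor is 1 and C_max = M/(n_e·A·√(4πDt)), where n_e·A is the pore area the mass is dissolved in.
√(4πDt) = √(4π × 0.611 × 4.22) = 5.692 m, so C_max = 0.767/(0.23 × 33.8 × 5.692) = 0.0173 kg/m³.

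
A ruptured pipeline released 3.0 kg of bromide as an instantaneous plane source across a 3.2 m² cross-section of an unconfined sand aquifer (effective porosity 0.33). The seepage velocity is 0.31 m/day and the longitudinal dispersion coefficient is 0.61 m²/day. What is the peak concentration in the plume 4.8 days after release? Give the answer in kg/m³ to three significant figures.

0.468 kg/m³

The peak of an instantaneous 1D plume sits at x = vt; there the Gaussian factor is 1 and C_max = M/(n_e·A·√(4πDt)), where n_e·A is the pore area the mass is dissolved in.
√(4πDt) = √(4π × 0.61 × 4.8) = 6.066 m, so C_max = 3.0/(0.33 × 3.2 × 6.066) = 0.468 kg/m³.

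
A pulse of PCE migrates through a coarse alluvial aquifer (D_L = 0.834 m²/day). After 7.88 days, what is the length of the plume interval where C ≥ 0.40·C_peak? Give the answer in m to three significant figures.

The plume is Gaussian with σ = √(2Dt) = √(2 × 0.834 × 7.88) = 3.625 m.
C/C_peak = exp(−Δx²/(2σ²)) = 0.40 ⇒ Δx = σ·√(−2 ln 0.40) = 3.625 × 1.354 = 4.908 m.
Width = 2Δx = 9.82 m.

9.82 m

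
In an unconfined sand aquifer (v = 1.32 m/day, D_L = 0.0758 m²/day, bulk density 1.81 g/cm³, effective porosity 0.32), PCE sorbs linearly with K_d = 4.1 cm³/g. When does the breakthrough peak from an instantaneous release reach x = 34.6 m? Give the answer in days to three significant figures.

633 days

Retardation factor R = 1 + ρ_b·K_d/n = 1 + 1.81 × 4.1/0.32 = 24.19.
Sorption retards both mechanisms: v_R = v/R = 0.05457 m/day, D_R = D/R = 0.003134 m²/day.
Peak time from v_R²t² + 2D_R t − x² = 0: t = (√(D_R² + v_R²x²) − D_R)/v_R².
√(D_R² + v_R²x²) = √(0.003134² + 0.05457² × 34.6²) = 1.888; v_R² = 0.002978.
t = (1.888 − 0.003134)/0.002978 = 633 days.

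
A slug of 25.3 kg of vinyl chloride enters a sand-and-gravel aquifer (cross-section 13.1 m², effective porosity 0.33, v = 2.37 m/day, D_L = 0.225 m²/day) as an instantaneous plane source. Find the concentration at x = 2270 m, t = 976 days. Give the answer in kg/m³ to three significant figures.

For an instantaneous plane source, C(x,t) = M/(n_e·A·√(4πDt)) · exp(−(x−vt)²/(4Dt)), with n_e·A the pore (flow) area.
Plume center vt = 2.37 × 976 = 2313.12 m, so the well at 2270 m is 43.12 m upgradient of the peak.
√(4πDt) = 52.53 m, giving peak height M/(n_e·A·√(4πDt)) = 25.3/(0.33 × 13.1 × 52.53) = 0.1114 kg/m³.
(x−vt)²/(4Dt) = (-43.12)²/(4 × 0.225 × 976) = 2.117; exp(−2.117) = 0.1204.
C = 0.1114 × 0.1204 = 0.0134 kg/m³.

0.0134 kg/m³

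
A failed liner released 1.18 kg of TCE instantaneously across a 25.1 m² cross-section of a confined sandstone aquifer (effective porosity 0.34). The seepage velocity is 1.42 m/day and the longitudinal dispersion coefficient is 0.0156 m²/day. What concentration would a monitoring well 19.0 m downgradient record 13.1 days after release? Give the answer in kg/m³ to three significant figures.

0.0711 kg/m³

For an instantaneous plane source, C(x,t) = M/(n_e·A·√(4πDt)) · exp(−(x−vt)²/(4Dt)), with n_e·A the pore (flow) area.
Plume center vt = 1.42 × 13.1 = 18.602 m, so the well at 19.0 m is 0.398 m downgradient of the peak.
√(4πDt) = 1.603 m, giving peak height M/(n_e·A·√(4πDt)) = 1.18/(0.34 × 25.1 × 1.603) = 0.08626 kg/m³.
(x−vt)²/(4Dt) = (0.398)²/(4 × 0.0156 × 13.1) = 0.1938; exp(−0.1938) = 0.8238.
C = 0.08626 × 0.8238 = 0.0711 kg/m³.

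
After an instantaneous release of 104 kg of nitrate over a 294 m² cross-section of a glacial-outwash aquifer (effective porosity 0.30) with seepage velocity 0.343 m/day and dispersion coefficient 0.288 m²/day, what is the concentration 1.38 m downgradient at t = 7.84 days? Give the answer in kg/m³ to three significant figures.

For an instantaneous plane source, C(x,t) = M/(n_e·A·√(4πDt)) · exp(−(x−vt)²/(4Dt)), with n_e·A the pore (flow) area.
Plume center vt = 0.343 × 7.84 = 2.68912 m, so the well at 1.38 m is 1.30912 m upgradient of the peak.
√(4πDt) = 5.327 m, giving peak height M/(n_e·A·√(4πDt)) = 104/(0.30 × 294 × 5.327) = 0.2214 kg/m³.
(x−vt)²/(4Dt) = (-1.30912)²/(4 × 0.288 × 7.84) = 0.1898; exp(−0.1898) = 0.8271.
C = 0.2214 × 0.8271 = 0.183 kg/m³.

0.183 kg/m³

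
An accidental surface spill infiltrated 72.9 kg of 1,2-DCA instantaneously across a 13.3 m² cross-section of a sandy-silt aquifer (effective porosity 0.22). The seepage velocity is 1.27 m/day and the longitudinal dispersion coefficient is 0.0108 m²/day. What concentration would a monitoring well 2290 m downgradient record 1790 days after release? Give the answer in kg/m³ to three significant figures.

0.0434 kg/m³

For an instantaneous plane source, C(x,t) = M/(n_e·A·√(4πDt)) · exp(−(x−vt)²/(4Dt)), with n_e·A the pore (flow) area.
Plume center vt = 1.27 × 1790 = 2273.3 m, so the well at 2290 m is 16.7 m downgradient of the peak.
√(4πDt) = 15.59 m, giving peak height M/(n_e·A·√(4πDt)) = 72.9/(0.22 × 13.3 × 15.59) = 1.598 kg/m³.
(x−vt)²/(4Dt) = (16.7)²/(4 × 0.0108 × 1790) = 3.607; exp(−3.607) = 0.02713.
C = 1.598 × 0.02713 = 0.0434 kg/m³.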